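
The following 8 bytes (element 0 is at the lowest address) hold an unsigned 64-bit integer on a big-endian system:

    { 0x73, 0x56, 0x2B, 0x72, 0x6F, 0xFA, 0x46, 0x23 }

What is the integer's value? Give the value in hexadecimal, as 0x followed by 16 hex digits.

Big-endian stores the most-significant byte at the lowest address.
The bytes are already most-significant first: 0x73562B726FFA4623.

0x73562B726FFA4623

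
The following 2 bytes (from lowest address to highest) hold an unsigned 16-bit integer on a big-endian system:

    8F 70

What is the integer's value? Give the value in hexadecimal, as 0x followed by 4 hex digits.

0x8F70

Big-endian: lowest address holds the most-significant byte.
The bytes are already most-significant first: 0x8F70.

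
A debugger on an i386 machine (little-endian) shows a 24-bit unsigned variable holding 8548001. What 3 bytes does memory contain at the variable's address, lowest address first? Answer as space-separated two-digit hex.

A1 6E 82

8548001 in hexadecimal, padded to 24 bits, is 0x826EA1.
Split into bytes (most-significant first): 82 6E A1.
Little-endian stores the least-significant byte at the lowest address.
So at ascending addresses the bytes are A1 6E 82.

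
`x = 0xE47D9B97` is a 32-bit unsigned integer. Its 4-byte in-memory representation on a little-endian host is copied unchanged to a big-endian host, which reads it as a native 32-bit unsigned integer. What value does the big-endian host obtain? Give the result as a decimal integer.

2543549924

Stored little-endian, the bytes at ascending addresses are 97 9B 7D E4.
Read back as big-endian, the last byte is least significant, giving 0x979B7DE4.
0x979B7DE4 = 2543549924.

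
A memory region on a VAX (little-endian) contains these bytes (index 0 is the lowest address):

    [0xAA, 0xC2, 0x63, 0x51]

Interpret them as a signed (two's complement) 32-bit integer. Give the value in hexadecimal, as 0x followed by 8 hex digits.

0x5163C2AA

In little-endian order the low byte comes first in memory.
Reassemble most-significant byte first: 51 63 C2 AA → 0x5163C2AA.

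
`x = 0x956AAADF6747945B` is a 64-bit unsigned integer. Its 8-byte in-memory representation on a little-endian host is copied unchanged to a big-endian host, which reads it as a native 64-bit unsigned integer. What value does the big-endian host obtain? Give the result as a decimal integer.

6598977865464310421

Stored little-endian, the bytes at ascending addresses are 5B 94 47 67 DF AA 6A 95.
Read back as big-endian, the last byte is least significant, giving 0x5B944767DFAA6A95.
0x5B944767DFAA6A95 = 6598977865464310421.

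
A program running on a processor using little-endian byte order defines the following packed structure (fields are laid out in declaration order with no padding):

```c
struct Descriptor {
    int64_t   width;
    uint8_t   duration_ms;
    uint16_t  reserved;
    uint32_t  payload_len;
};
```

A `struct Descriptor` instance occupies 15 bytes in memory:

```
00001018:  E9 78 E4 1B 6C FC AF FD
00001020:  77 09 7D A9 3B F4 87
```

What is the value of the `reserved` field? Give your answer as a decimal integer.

`reserved` follows `width` (8 B), `duration_ms` (1 B), so it starts at offset 8 + 1 = 9 and occupies 2 bytes.
Bytes at offsets 9..10: 09 7D.
Little-endian stores the least-significant byte at the lowest address.
Reassemble most-significant byte first: 7D 09 → 0x7D09.
0x7D09 = 32009.

32009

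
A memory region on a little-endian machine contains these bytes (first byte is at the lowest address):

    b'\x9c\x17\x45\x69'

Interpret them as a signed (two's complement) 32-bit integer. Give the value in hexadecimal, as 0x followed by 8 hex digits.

Little-endian: lowest address holds the least-significant byte.
Reassemble most-significant byte first: 69 45 17 9C → 0x6945179C.

0x6945179C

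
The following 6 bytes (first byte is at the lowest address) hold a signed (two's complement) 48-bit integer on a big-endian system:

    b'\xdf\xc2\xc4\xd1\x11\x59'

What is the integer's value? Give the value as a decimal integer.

Big-endian stores the most-significant byte at the lowest address.
The bytes are already most-significant first: 0xDFC2C4D11159.
Top bit is set, so as a signed 48-bit value this is 0xDFC2C4D11159 − 2^48 = -35447358025383.

-35447358025383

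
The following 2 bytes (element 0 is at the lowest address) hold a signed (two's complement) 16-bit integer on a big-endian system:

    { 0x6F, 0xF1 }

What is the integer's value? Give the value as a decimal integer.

Big-endian: lowest address holds the most-significant byte.
The bytes are already most-significant first: 0x6FF1.
0x6FF1 = 28657.

28657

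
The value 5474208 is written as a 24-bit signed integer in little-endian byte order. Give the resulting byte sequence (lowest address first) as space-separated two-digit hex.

A0 87 53

5474208 in hexadecimal, padded to 24 bits, is 0x5387A0.
Split into bytes (most-significant first): 53 87 A0.
Little-endian: lowest address holds the least-significant byte.
So at ascending addresses the bytes are A0 87 53.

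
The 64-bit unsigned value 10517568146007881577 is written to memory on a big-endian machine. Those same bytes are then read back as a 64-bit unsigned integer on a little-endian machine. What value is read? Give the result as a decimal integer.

10517568146007881577 in 64-bit hexadecimal is 0x91F5E8811BC37769.
Stored big-endian, the bytes at ascending addresses are 91 F5 E8 81 1B C3 77 69.
Read back as little-endian, the first byte is least significant, giving 0x6977C31B81E8F591.
0x6977C31B81E8F591 = 7599757419122062737.

7599757419122062737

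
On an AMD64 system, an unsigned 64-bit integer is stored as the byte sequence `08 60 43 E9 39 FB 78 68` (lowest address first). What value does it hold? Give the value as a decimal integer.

7528043003294998536

In little-endian order the low byte comes first in memory.
Reassemble most-significant byte first: 68 78 FB 39 E9 43 60 08 → 0x6878FB39E9436008.
0x6878FB39E9436008 = 7528043003294998536.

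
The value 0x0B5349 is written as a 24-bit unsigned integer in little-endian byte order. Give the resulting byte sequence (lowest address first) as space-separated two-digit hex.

Split into bytes (most-significant first): 0B 53 49.
Little-endian: lowest address holds the least-significant byte.
So at ascending addresses the bytes are 49 53 0B.

49 53 0B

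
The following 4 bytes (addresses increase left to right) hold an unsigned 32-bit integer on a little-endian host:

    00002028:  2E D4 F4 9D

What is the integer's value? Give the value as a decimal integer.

2650068014

Little-endian stores the least-significant byte at the lowest address.
Reassemble most-significant byte first: 9D F4 D4 2E → 0x9DF4D42E.
0x9DF4D42E = 2650068014.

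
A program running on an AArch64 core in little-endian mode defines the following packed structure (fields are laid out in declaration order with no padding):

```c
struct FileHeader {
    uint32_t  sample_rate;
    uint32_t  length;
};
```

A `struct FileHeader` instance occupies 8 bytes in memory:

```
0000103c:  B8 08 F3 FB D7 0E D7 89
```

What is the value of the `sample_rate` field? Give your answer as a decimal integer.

`sample_rate` is the first field, at byte offset 0, occupying 4 bytes.
Bytes at offsets 0..3: B8 08 F3 FB.
Little-endian stores the least-significant byte at the lowest address.
Reassemble most-significant byte first: FB F3 08 B8 → 0xFBF308B8.
0xFBF308B8 = 4227008696.

4227008696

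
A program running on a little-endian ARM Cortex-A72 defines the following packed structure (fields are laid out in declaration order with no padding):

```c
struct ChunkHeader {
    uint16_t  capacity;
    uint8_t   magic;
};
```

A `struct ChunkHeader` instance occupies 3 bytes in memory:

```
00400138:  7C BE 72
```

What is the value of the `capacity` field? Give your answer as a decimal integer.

`capacity` is the first field, at byte offset 0, occupying 2 bytes.
Bytes at offsets 0..1: 7C BE.
Little-endian stores the least-significant byte at the lowest address.
Reassemble most-significant byte first: BE 7C → 0xBE7C.
0xBE7C = 48764.

48764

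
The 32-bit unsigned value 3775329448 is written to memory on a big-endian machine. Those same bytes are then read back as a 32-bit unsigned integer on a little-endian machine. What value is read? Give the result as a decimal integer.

3775329448 in 32-bit hexadecimal is 0xE106F4A8.
Stored big-endian, the bytes at ascending addresses are E1 06 F4 A8.
Read back as little-endian, the first byte is least significant, giving 0xA8F406E1.
0xA8F406E1 = 2834564833.

2834564833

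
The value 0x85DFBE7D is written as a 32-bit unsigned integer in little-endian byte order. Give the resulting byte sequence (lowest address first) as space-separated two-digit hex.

Split into bytes (most-significant first): 85 DF BE 7D.
Little-endian stores the least-significant byte at the lowest address.
So at ascending addresses the bytes are 7D BE DF 85.

7D BE DF 85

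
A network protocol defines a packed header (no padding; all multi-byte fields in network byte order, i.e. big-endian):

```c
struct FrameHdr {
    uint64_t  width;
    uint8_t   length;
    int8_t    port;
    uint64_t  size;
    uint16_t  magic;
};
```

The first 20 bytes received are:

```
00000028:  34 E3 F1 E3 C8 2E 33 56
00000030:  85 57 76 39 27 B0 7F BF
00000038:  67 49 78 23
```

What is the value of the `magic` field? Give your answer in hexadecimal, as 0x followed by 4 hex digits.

0x7823

`magic` follows `width` (8 B), `length` (1 B), `port` (1 B), `size` (8 B), so it starts at offset 8 + 1 + 1 + 8 = 18 and occupies 2 bytes.
Bytes at offsets 18..19: 78 23.
Big-endian: lowest address holds the most-significant byte.
The bytes are already most-significant first: 0x7823.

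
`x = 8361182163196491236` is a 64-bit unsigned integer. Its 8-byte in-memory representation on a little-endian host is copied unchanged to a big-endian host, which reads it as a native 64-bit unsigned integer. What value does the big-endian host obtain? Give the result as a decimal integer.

8361182163196491236 in 64-bit hexadecimal is 0x7408E2E0C3A8B5E4.
Stored little-endian, the bytes at ascending addresses are E4 B5 A8 C3 E0 E2 08 74.
Read back as big-endian, the last byte is least significant, giving 0xE4B5A8C3E0E20874.
0xE4B5A8C3E0E20874 = 16480263970677196916.

16480263970677196916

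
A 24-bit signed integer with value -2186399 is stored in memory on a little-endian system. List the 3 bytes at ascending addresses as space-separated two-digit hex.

61 A3 DE

Two's complement of -2186399 in 24 bits: 2186399 = 0x215C9F; invert → 0xDEA360; add 1 → 0xDEA361.
Split into bytes (most-significant first): DE A3 61.
In little-endian order the low byte comes first in memory.
So at ascending addresses the bytes are 61 A3 DE.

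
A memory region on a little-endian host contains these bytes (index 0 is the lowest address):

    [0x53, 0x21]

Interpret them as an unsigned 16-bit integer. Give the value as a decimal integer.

8531

In little-endian order the low byte comes first in memory.
Reassemble most-significant byte first: 21 53 → 0x2153.
0x2153 = 8531.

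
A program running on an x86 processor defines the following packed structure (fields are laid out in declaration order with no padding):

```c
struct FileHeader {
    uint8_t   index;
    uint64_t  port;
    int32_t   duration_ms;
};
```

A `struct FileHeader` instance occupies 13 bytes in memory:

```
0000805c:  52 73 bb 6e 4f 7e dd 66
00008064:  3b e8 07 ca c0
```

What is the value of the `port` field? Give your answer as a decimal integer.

4280352030430509939

`port` follows `index` (1 byte), so it starts at byte offset 1 and occupies 8 bytes.
Bytes at offsets 1..8: 73 BB 6E 4F 7E DD 66 3B.
Little-endian stores the least-significant byte at the lowest address.
Reassemble most-significant byte first: 3B 66 DD 7E 4F 6E BB 73 → 0x3B66DD7E4F6EBB73.
0x3B66DD7E4F6EBB73 = 4280352030430509939.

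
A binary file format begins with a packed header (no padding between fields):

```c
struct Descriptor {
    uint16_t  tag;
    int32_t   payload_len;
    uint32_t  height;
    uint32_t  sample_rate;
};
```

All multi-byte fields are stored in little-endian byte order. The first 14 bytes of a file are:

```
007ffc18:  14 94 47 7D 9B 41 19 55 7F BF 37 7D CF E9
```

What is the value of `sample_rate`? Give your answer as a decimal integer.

3922689335

`sample_rate` follows `tag` (2 B), `payload_len` (4 B), `height` (4 B), so it starts at offset 2 + 4 + 4 = 10 and occupies 4 bytes.
Bytes at offsets 10..13: 37 7D CF E9.
In little-endian order the low byte comes first in memory.
Reassemble most-significant byte first: E9 CF 7D 37 → 0xE9CF7D37.
0xE9CF7D37 = 3922689335.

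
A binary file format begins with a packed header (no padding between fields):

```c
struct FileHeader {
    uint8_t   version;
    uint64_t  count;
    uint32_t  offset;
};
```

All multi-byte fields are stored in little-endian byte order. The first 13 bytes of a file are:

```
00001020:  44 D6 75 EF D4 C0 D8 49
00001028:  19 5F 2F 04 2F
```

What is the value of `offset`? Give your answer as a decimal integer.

`offset` follows `version` (1 B), `count` (8 B), so it starts at offset 1 + 8 = 9 and occupies 4 bytes.
Bytes at offsets 9..12: 5F 2F 04 2F.
Little-endian stores the least-significant byte at the lowest address.
Reassemble most-significant byte first: 2F 04 2F 5F → 0x2F042F5F.
0x2F042F5F = 788803423.

788803423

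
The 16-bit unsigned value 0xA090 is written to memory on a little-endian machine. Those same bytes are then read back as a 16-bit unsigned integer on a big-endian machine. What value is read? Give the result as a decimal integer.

37024

Stored little-endian, the bytes at ascending addresses are 90 A0.
Read back as big-endian, the last byte is least significant, giving 0x90A0.
0x90A0 = 37024.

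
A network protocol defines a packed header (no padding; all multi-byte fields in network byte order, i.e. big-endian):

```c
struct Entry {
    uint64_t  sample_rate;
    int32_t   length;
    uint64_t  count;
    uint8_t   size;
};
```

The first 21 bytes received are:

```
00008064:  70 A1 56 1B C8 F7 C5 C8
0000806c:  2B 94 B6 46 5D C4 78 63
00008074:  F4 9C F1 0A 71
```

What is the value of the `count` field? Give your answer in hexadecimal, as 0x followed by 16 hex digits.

0x5DC47863F49CF10A

`count` follows `sample_rate` (8 B), `length` (4 B), so it starts at offset 8 + 4 = 12 and occupies 8 bytes.
Bytes at offsets 12..19: 5D C4 78 63 F4 9C F1 0A.
Big-endian stores the most-significant byte at the lowest address.
The bytes are already most-significant first: 0x5DC47863F49CF10A.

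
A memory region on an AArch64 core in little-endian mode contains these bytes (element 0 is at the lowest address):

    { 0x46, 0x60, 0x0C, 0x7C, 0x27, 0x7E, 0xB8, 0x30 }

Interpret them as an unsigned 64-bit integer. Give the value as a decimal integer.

Little-endian stores the least-significant byte at the lowest address.
Reassemble most-significant byte first: 30 B8 7E 27 7C 0C 60 46 → 0x30B87E277C0C6046.
0x30B87E277C0C6046 = 3510694617585311814.

3510694617585311814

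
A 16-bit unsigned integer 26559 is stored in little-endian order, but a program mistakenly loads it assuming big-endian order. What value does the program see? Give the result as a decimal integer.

48999

26559 in 16-bit hexadecimal is 0x67BF.
Stored little-endian, the bytes at ascending addresses are BF 67.
Read back as big-endian, the last byte is least significant, giving 0xBF67.
0xBF67 = 48999.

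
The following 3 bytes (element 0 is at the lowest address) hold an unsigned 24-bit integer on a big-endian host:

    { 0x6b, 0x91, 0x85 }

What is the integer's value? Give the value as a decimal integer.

Big-endian stores the most-significant byte at the lowest address.
The bytes are already most-significant first: 0x6B9185.
0x6B9185 = 7049605.

7049605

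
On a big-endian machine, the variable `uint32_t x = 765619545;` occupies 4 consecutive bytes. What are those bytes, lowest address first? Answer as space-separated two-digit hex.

765619545 in hexadecimal, padded to 32 bits, is 0x2DA26D59.
Split into bytes (most-significant first): 2D A2 6D 59.
Big-endian stores the most-significant byte at the lowest address.
So the memory order matches the most-significant-first order: 2D A2 6D 59.

2D A2 6D 59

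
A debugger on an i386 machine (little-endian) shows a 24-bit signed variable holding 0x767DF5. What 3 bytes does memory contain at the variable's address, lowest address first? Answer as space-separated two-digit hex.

Split into bytes (most-significant first): 76 7D F5.
In little-endian order the low byte comes first in memory.
So at ascending addresses the bytes are F5 7D 76.

F5 7D 76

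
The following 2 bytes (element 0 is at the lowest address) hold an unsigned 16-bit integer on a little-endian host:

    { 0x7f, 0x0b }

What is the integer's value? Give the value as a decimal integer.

Little-endian: lowest address holds the least-significant byte.
Reassemble most-significant byte first: 0B 7F → 0x0B7F.
0x0B7F = 2943.

2943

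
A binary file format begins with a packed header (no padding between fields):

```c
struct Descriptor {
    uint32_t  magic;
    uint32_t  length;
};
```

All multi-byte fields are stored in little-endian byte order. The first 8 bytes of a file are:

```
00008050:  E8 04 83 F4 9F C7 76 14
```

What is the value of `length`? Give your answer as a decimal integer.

343328671

`length` follows `magic` (4 bytes), so it starts at byte offset 4 and occupies 4 bytes.
Bytes at offsets 4..7: 9F C7 76 14.
Little-endian: lowest address holds the least-significant byte.
Reassemble most-significant byte first: 14 76 C7 9F → 0x1476C79F.
0x1476C79F = 343328671.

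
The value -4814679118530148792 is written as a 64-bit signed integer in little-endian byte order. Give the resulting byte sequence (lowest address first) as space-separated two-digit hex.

Two's complement of -4814679118530148792 in 64 bits: 4814679118530148792 = 0x42D12D26277AF9B8; invert → 0xBD2ED2D9D8850647; add 1 → 0xBD2ED2D9D8850648.
Split into bytes (most-significant first): BD 2E D2 D9 D8 85 06 48.
Little-endian stores the least-significant byte at the lowest address.
So at ascending addresses the bytes are 48 06 85 D8 D9 D2 2E BD.

48 06 85 D8 D9 D2 2E BD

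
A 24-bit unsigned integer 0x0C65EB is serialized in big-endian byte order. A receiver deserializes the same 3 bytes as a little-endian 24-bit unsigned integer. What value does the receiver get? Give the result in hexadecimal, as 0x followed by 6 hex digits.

0xEB650C

Stored big-endian, the bytes at ascending addresses are 0C 65 EB.
Read back as little-endian, the first byte is least significant, giving 0xEB650C.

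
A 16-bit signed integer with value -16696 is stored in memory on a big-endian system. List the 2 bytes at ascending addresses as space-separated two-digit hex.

BE C8

Two's complement of -16696 in 16 bits: 16696 = 0x4138; invert → 0xBEC7; add 1 → 0xBEC8.
Split into bytes (most-significant first): BE C8.
Big-endian: lowest address holds the most-significant byte.
So the memory order matches the most-significant-first order: BE C8.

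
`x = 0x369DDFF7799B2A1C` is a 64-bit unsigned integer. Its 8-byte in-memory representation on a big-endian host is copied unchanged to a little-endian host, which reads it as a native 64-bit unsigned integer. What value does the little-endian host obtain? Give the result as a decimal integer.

Stored big-endian, the bytes at ascending addresses are 36 9D DF F7 79 9B 2A 1C.
Read back as little-endian, the first byte is least significant, giving 0x1C2A9B79F7DF9D36.
0x1C2A9B79F7DF9D36 = 2029605530235804982.

2029605530235804982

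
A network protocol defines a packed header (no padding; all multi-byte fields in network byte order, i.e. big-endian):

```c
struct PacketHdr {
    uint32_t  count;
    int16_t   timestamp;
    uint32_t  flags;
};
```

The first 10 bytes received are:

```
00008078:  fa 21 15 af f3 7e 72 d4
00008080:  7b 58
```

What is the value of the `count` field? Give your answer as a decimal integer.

4196472239

`count` is the first field, at byte offset 0, occupying 4 bytes.
Bytes at offsets 0..3: FA 21 15 AF.
Big-endian: lowest address holds the most-significant byte.
The bytes are already most-significant first: 0xFA2115AF.
0xFA2115AF = 4196472239.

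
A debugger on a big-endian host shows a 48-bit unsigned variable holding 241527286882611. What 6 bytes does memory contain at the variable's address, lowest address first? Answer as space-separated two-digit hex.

241527286882611 in hexadecimal, padded to 48 bits, is 0xDBAAF4236133.
Split into bytes (most-significant first): DB AA F4 23 61 33.
Big-endian: lowest address holds the most-significant byte.
So the memory order matches the most-significant-first order: DB AA F4 23 61 33.

DB AA F4 23 61 33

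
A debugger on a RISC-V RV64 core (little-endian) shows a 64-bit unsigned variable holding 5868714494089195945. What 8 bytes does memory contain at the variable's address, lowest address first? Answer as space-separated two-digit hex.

5868714494089195945 in hexadecimal, padded to 64 bits, is 0x5171DCBD145F71A9.
Split into bytes (most-significant first): 51 71 DC BD 14 5F 71 A9.
Little-endian: lowest address holds the least-significant byte.
So at ascending addresses the bytes are A9 71 5F 14 BD DC 71 51.

A9 71 5F 14 BD DC 71 51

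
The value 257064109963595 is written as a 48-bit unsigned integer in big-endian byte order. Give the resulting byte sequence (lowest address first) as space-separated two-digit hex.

257064109963595 in hexadecimal, padded to 48 bits, is 0xE9CC66F5794B.
Split into bytes (most-significant first): E9 CC 66 F5 79 4B.
Big-endian: lowest address holds the most-significant byte.
So the memory order matches the most-significant-first order: E9 CC 66 F5 79 4B.

E9 CC 66 F5 79 4B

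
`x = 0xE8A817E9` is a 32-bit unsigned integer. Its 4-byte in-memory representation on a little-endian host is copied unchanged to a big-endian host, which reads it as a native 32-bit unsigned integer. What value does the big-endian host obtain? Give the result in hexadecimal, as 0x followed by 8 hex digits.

Stored little-endian, the bytes at ascending addresses are E9 17 A8 E8.
Read back as big-endian, the last byte is least significant, giving 0xE917A8E8.

0xE917A8E8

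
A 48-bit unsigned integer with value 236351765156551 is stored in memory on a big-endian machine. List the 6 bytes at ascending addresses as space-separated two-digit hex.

D6 F5 EF 01 12 C7

236351765156551 in hexadecimal, padded to 48 bits, is 0xD6F5EF0112C7.
Split into bytes (most-significant first): D6 F5 EF 01 12 C7.
Big-endian: lowest address holds the most-significant byte.
So the memory order matches the most-significant-first order: D6 F5 EF 01 12 C7.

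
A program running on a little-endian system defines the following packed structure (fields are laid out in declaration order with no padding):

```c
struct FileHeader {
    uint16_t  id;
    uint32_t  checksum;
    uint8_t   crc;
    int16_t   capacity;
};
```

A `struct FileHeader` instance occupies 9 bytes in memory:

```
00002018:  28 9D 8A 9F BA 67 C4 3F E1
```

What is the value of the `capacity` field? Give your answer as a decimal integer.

`capacity` follows `id` (2 B), `checksum` (4 B), `crc` (1 B), so it starts at offset 2 + 4 + 1 = 7 and occupies 2 bytes.
Bytes at offsets 7..8: 3F E1.
In little-endian order the low byte comes first in memory.
Reassemble most-significant byte first: E1 3F → 0xE13F.
Top bit is set, so as a signed 16-bit value this is 0xE13F − 2^16 = -7873.

-7873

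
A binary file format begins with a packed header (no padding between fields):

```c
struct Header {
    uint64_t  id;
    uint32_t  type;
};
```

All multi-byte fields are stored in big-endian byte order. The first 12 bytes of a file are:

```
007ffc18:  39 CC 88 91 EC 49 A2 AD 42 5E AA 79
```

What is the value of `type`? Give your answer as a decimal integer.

`type` follows `id` (8 bytes), so it starts at byte offset 8 and occupies 4 bytes.
Bytes at offsets 8..11: 42 5E AA 79.
In big-endian order the high byte comes first in memory.
The bytes are already most-significant first: 0x425EAA79.
0x425EAA79 = 1113500281.

1113500281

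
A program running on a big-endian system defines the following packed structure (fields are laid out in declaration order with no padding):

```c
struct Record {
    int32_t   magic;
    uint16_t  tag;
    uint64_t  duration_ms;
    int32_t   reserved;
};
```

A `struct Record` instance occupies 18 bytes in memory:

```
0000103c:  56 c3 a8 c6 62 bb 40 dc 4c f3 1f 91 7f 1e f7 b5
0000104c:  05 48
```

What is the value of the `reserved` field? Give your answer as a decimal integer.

-139131576

`reserved` follows `magic` (4 B), `tag` (2 B), `duration_ms` (8 B), so it starts at offset 4 + 2 + 8 = 14 and occupies 4 bytes.
Bytes at offsets 14..17: F7 B5 05 48.
Big-endian stores the most-significant byte at the lowest address.
The bytes are already most-significant first: 0xF7B50548.
Top bit is set, so as a signed 32-bit value this is 0xF7B50548 − 2^32 = -139131576.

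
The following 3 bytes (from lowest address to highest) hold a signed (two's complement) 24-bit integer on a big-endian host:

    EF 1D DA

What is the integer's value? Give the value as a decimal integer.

Big-endian stores the most-significant byte at the lowest address.
The bytes are already most-significant first: 0xEF1DDA.
Top bit is set, so as a signed 24-bit value this is 0xEF1DDA − 2^24 = -1106470.

-1106470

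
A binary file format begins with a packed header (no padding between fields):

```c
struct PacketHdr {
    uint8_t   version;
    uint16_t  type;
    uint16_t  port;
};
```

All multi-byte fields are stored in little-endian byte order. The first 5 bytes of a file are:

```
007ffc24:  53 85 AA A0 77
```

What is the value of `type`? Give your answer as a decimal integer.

`type` follows `version` (1 byte), so it starts at byte offset 1 and occupies 2 bytes.
Bytes at offsets 1..2: 85 AA.
Little-endian: lowest address holds the least-significant byte.
Reassemble most-significant byte first: AA 85 → 0xAA85.
0xAA85 = 43653.

43653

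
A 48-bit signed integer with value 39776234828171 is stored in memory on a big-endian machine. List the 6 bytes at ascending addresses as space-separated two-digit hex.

24 2D 20 58 F1 8B

39776234828171 in hexadecimal, padded to 48 bits, is 0x242D2058F18B.
Split into bytes (most-significant first): 24 2D 20 58 F1 8B.
Big-endian stores the most-significant byte at the lowest address.
So the memory order matches the most-significant-first order: 24 2D 20 58 F1 8B.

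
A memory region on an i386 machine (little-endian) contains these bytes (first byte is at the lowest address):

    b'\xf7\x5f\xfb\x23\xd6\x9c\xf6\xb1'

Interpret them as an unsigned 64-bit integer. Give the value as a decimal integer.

Little-endian stores the least-significant byte at the lowest address.
Reassemble most-significant byte first: B1 F6 9C D6 23 FB 5F F7 → 0xB1F69CD623FB5FF7.
0xB1F69CD623FB5FF7 = 12823609432524677111.

12823609432524677111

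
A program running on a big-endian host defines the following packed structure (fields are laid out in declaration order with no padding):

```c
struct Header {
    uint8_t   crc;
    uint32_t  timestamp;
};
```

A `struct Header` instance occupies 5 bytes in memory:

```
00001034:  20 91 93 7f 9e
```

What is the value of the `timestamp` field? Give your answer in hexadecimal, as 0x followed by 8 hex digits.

0x91937F9E

`timestamp` follows `crc` (1 byte), so it starts at byte offset 1 and occupies 4 bytes.
Bytes at offsets 1..4: 91 93 7F 9E.
Big-endian stores the most-significant byte at the lowest address.
The bytes are already most-significant first: 0x91937F9E.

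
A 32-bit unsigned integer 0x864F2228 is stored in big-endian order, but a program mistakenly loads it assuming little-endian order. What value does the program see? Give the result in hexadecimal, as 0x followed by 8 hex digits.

0x28224F86

Stored big-endian, the bytes at ascending addresses are 86 4F 22 28.
Read back as little-endian, the first byte is least significant, giving 0x28224F86.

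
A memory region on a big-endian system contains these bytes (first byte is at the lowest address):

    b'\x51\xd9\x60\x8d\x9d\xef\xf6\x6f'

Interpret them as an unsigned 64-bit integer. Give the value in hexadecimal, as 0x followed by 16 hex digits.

0x51D9608D9DEFF66F

In big-endian order the high byte comes first in memory.
The bytes are already most-significant first: 0x51D9608D9DEFF66F.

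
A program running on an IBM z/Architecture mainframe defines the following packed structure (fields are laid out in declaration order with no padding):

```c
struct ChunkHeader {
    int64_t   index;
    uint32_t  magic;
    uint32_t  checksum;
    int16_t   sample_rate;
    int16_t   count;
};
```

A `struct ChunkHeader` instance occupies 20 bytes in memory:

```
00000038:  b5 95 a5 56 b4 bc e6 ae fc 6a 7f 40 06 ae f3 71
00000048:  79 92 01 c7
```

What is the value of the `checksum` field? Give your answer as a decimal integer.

112128881

`checksum` follows `index` (8 B), `magic` (4 B), so it starts at offset 8 + 4 = 12 and occupies 4 bytes.
Bytes at offsets 12..15: 06 AE F3 71.
Big-endian stores the most-significant byte at the lowest address.
The bytes are already most-significant first: 0x06AEF371.
0x06AEF371 = 112128881.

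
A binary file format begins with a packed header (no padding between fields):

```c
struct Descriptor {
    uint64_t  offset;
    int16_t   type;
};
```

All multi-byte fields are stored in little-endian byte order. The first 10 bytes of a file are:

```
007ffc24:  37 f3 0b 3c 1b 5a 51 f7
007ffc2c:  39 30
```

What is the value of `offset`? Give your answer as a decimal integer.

`offset` is the first field, at byte offset 0, occupying 8 bytes.
Bytes at offsets 0..7: 37 F3 0B 3C 1B 5A 51 F7.
Little-endian: lowest address holds the least-significant byte.
Reassemble most-significant byte first: F7 51 5A 1B 3C 0B F3 37 → 0xF7515A1B3C0BF337.
0xF7515A1B3C0BF337 = 17821124273499796279.

17821124273499796279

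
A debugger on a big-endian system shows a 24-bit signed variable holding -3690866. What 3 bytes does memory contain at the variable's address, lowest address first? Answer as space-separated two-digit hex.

Two's complement of -3690866 in 24 bits: 3690866 = 0x385172; invert → 0xC7AE8D; add 1 → 0xC7AE8E.
Split into bytes (most-significant first): C7 AE 8E.
Big-endian stores the most-significant byte at the lowest address.
So the memory order matches the most-significant-first order: C7 AE 8E.

C7 AE 8E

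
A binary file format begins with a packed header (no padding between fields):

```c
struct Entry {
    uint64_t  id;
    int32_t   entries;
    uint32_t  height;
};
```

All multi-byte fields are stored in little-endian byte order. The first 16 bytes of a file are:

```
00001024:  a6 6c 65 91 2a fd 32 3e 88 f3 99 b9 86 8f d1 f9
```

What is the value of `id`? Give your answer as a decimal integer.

4481922938456861862

`id` is the first field, at byte offset 0, occupying 8 bytes.
Bytes at offsets 0..7: A6 6C 65 91 2A FD 32 3E.
Little-endian stores the least-significant byte at the lowest address.
Reassemble most-significant byte first: 3E 32 FD 2A 91 65 6C A6 → 0x3E32FD2A91656CA6.
0x3E32FD2A91656CA6 = 4481922938456861862.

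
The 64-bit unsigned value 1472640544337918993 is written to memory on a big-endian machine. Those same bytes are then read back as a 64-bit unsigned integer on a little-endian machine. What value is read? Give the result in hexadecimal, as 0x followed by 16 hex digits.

1472640544337918993 in 64-bit hexadecimal is 0x146FDEC5CF197C11.
Stored big-endian, the bytes at ascending addresses are 14 6F DE C5 CF 19 7C 11.
Read back as little-endian, the first byte is least significant, giving 0x117C19CFC5DE6F14.

0x117C19CFC5DE6F14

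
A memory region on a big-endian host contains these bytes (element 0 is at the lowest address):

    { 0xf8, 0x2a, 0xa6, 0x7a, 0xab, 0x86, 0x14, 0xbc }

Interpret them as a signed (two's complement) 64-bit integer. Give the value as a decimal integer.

-564455757487663940

Big-endian stores the most-significant byte at the lowest address.
The bytes are already most-significant first: 0xF82AA67AAB8614BC.
Top bit is set, so as a signed 64-bit value this is 0xF82AA67AAB8614BC − 2^64 = -564455757487663940.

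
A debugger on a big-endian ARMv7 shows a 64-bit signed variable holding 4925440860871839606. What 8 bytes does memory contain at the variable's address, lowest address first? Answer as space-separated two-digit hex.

4925440860871839606 in hexadecimal, padded to 64 bits, is 0x445AAE5DEA75CF76.
Split into bytes (most-significant first): 44 5A AE 5D EA 75 CF 76.
Big-endian: lowest address holds the most-significant byte.
So the memory order matches the most-significant-first order: 44 5A AE 5D EA 75 CF 76.

44 5A AE 5D EA 75 CF 76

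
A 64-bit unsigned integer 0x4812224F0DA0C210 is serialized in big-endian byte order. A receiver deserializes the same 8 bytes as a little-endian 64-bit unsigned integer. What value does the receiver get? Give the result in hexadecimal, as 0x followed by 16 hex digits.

0x10C2A00D4F221248

Stored big-endian, the bytes at ascending addresses are 48 12 22 4F 0D A0 C2 10.
Read back as little-endian, the first byte is least significant, giving 0x10C2A00D4F221248.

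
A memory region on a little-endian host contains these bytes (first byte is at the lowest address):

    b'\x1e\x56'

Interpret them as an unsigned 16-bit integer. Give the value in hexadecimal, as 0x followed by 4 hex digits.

0x561E

In little-endian order the low byte comes first in memory.
Reassemble most-significant byte first: 56 1E → 0x561E.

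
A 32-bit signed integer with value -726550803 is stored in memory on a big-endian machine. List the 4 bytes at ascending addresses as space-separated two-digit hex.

Two's complement of -726550803 in 32 bits: 726550803 = 0x2B4E4913; invert → 0xD4B1B6EC; add 1 → 0xD4B1B6ED.
Split into bytes (most-significant first): D4 B1 B6 ED.
Big-endian stores the most-significant byte at the lowest address.
So the memory order matches the most-significant-first order: D4 B1 B6 ED.

D4 B1 B6 ED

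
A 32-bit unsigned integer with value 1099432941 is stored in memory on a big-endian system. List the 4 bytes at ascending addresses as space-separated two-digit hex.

1099432941 in hexadecimal, padded to 32 bits, is 0x418803ED.
Split into bytes (most-significant first): 41 88 03 ED.
Big-endian stores the most-significant byte at the lowest address.
So the memory order matches the most-significant-first order: 41 88 03 ED.

41 88 03 ED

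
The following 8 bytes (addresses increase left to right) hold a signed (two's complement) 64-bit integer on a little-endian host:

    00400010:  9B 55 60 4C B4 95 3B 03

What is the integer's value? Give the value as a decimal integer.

232944407347746203

Little-endian: lowest address holds the least-significant byte.
Reassemble most-significant byte first: 03 3B 95 B4 4C 60 55 9B → 0x033B95B44C60559B.
0x033B95B44C60559B = 232944407347746203.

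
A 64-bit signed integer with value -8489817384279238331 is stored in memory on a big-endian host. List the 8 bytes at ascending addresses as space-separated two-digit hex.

Two's complement of -8489817384279238331 in 64 bits: 8489817384279238331 = 0x75D1E3EE15E666BB; invert → 0x8A2E1C11EA199944; add 1 → 0x8A2E1C11EA199945.
Split into bytes (most-significant first): 8A 2E 1C 11 EA 19 99 45.
Big-endian stores the most-significant byte at the lowest address.
So the memory order matches the most-significant-first order: 8A 2E 1C 11 EA 19 99 45.

8A 2E 1C 11 EA 19 99 45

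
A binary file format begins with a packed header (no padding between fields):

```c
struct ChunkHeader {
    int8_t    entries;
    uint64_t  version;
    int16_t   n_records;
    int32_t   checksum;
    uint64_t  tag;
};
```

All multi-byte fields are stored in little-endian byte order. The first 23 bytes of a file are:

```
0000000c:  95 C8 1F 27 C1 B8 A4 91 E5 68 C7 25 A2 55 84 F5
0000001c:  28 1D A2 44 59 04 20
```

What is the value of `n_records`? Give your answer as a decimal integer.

-14488

`n_records` follows `entries` (1 B), `version` (8 B), so it starts at offset 1 + 8 = 9 and occupies 2 bytes.
Bytes at offsets 9..10: 68 C7.
Little-endian: lowest address holds the least-significant byte.
Reassemble most-significant byte first: C7 68 → 0xC768.
Top bit is set, so as a signed 16-bit value this is 0xC768 − 2^16 = -14488.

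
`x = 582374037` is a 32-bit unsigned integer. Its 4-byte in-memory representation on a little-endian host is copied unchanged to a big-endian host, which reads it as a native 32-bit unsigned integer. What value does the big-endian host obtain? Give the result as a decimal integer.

582374037 in 32-bit hexadecimal is 0x22B65295.
Stored little-endian, the bytes at ascending addresses are 95 52 B6 22.
Read back as big-endian, the last byte is least significant, giving 0x9552B622.
0x9552B622 = 2505225762.

2505225762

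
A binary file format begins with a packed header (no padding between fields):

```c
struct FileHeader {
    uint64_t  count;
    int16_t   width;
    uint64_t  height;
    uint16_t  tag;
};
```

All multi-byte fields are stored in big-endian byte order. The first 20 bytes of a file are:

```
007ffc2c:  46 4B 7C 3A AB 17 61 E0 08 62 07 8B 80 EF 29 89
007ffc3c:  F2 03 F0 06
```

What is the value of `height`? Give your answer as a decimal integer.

`height` follows `count` (8 B), `width` (2 B), so it starts at offset 8 + 2 = 10 and occupies 8 bytes.
Bytes at offsets 10..17: 07 8B 80 EF 29 89 F2 03.
Big-endian: lowest address holds the most-significant byte.
The bytes are already most-significant first: 0x078B80EF2989F203.
0x078B80EF2989F203 = 543669944710722051.

543669944710722051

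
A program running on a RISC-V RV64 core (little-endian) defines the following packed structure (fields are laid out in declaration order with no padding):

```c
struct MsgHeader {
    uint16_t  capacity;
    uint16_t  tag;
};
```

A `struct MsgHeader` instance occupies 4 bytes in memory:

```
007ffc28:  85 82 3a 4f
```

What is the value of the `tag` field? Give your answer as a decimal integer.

`tag` follows `capacity` (2 bytes), so it starts at byte offset 2 and occupies 2 bytes.
Bytes at offsets 2..3: 3A 4F.
Little-endian: lowest address holds the least-significant byte.
Reassemble most-significant byte first: 4F 3A → 0x4F3A.
0x4F3A = 20282.

20282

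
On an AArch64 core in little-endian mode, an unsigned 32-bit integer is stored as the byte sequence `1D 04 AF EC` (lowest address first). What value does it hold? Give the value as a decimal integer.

Little-endian stores the least-significant byte at the lowest address.
Reassemble most-significant byte first: EC AF 04 1D → 0xECAF041D.
0xECAF041D = 3970892829.

3970892829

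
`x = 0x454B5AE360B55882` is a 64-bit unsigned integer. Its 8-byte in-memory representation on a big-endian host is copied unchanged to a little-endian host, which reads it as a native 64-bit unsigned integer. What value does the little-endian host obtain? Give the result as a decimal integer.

9392456450617002821

Stored big-endian, the bytes at ascending addresses are 45 4B 5A E3 60 B5 58 82.
Read back as little-endian, the first byte is least significant, giving 0x8258B560E35A4B45.
0x8258B560E35A4B45 = 9392456450617002821.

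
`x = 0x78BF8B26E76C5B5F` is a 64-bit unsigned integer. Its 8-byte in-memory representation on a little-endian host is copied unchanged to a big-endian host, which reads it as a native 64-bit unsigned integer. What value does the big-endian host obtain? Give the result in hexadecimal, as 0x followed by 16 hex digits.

Stored little-endian, the bytes at ascending addresses are 5F 5B 6C E7 26 8B BF 78.
Read back as big-endian, the last byte is least significant, giving 0x5F5B6CE7268BBF78.

0x5F5B6CE7268BBF78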